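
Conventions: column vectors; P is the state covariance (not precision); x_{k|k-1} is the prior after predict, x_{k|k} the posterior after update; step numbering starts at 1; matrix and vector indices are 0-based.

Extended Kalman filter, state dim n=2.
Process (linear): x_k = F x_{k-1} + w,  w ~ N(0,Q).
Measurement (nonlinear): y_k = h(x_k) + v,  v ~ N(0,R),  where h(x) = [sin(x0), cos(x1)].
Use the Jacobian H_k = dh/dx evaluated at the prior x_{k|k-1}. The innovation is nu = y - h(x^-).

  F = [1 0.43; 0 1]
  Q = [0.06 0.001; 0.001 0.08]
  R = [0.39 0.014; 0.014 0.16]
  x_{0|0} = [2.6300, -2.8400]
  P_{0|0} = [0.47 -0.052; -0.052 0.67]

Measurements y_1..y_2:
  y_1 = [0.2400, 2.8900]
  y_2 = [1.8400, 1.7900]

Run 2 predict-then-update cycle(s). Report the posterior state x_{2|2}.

step 1: x^-=[1.4088, -2.8400]  P^-=[0.6092 0.2371; 0.2371 0.7500]  H_jac=[0.1613 0.0000; 0.0000 0.2970]  S=[0.4058 0.0254; 0.0254 0.2262]  K=[0.2242 0.2863; 0.0329 0.9813]  nu=[-0.7469, 3.8449]  x^+=[2.3419, 0.9084]  P^+=[0.5670 0.1648; 0.1648 0.5301]
step 2: x^-=[2.7325, 0.9084]  P^-=[0.8667 0.3937; 0.3937 0.6101]  H_jac=[-0.9175 0.0000; 0.0000 -0.7885]  S=[1.1196 0.2988; 0.2988 0.5394]  K=[-0.6532 -0.2137; -0.0992 -0.8370]  nu=[1.4423, 1.1750]  x^+=[1.5394, -0.2182]  P^+=[0.2809 0.0550; 0.0550 0.1716]

x_post = [1.5394, -0.2182]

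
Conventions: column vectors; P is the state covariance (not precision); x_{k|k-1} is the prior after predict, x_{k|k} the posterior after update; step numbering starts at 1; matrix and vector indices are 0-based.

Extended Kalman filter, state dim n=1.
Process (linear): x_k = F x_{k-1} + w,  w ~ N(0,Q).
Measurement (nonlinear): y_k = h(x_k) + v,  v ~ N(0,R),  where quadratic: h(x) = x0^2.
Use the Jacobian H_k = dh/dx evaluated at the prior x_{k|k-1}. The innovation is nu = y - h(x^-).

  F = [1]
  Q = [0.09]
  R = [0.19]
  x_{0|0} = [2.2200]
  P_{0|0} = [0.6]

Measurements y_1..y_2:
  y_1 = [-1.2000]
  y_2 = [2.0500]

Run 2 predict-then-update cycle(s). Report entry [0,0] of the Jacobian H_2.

H_jac[0,0] = 1.7175

step 1: x^-=[2.2200]  P^-=[0.6900]  H_jac=[4.4400]  S=[13.7924]  K=[0.2221]  nu=[-6.1284]  x^+=[0.8587]  P^+=[0.0095]
step 2: x^-=[0.8587]  P^-=[0.0995]  H_jac=[1.7175]  S=[0.4835]  K=[0.3534]  nu=[1.3126]  x^+=[1.3227]  P^+=[0.0391]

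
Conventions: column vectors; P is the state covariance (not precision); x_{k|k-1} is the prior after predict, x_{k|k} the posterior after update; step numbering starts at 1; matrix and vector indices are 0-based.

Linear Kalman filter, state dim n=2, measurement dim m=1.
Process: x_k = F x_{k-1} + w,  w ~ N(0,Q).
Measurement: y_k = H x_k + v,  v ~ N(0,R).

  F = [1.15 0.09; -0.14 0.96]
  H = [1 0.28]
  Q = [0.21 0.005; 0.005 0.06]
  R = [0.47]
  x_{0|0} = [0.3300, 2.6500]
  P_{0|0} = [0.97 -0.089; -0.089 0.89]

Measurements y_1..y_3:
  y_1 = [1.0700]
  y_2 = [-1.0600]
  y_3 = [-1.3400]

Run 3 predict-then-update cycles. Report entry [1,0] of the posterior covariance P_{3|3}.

step 1: x^-=[0.6180, 2.4978]  P^-=[1.4816 -0.1714; -0.1714 0.9232]  S=[1.9280]  K=[0.7436; 0.0452]  nu=[-0.2474]  x^+=[0.4341, 2.4866]  P^+=[0.4156 -0.2362; -0.2362 0.9192]
step 2: x^-=[0.7230, 2.3264]  P^-=[0.7182 -0.2402; -0.2402 0.9788]  S=[1.1304]  K=[0.5758; 0.0299]  nu=[-2.4343]  x^+=[-0.6788, 2.2535]  P^+=[0.3434 -0.2597; -0.2597 0.9778]
step 3: x^-=[-0.5778, 2.2584]  P^-=[0.6183 -0.2493; -0.2493 1.0377]  S=[1.0300]  K=[0.5325; 0.0401]  nu=[-1.3945]  x^+=[-1.3204, 2.2025]  P^+=[0.3262 -0.2712; -0.2712 1.0360]

P_post[1,0] = -0.2712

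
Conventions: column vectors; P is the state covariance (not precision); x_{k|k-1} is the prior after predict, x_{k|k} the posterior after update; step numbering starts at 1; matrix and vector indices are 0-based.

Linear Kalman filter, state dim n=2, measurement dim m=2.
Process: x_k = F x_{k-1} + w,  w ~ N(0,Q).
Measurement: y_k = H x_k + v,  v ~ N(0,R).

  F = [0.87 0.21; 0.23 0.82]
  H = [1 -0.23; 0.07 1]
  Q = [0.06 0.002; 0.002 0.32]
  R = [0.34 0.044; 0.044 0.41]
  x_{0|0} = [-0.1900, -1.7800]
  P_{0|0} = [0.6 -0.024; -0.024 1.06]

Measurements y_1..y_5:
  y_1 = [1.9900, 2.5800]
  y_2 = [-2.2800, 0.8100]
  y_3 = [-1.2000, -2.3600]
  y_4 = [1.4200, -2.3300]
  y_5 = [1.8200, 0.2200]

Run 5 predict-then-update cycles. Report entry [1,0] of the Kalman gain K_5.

K[1,0] = -0.0685

step 1: x^-=[-0.5391, -1.5033]  P^-=[0.5521 0.2863; 0.2863 1.0554]  S=[0.8162 0.1216; 0.1216 1.5082]  K=[0.5705 0.1695; -0.0535 0.7174]  nu=[2.1833, 4.1210]  x^+=[1.4048, 1.3363]  P^+=[0.2196 0.0792; 0.0792 0.2862]
step 2: x^-=[1.5028, 1.4188]  P^-=[0.2678 0.1556; 0.1556 0.5540]  S=[0.5656 0.0884; 0.0884 0.9870]  K=[0.3881 0.1418; -0.0402 0.5759]  nu=[-3.4565, -0.7140]  x^+=[0.0601, 1.1467]  P^+=[0.1530 0.0645; 0.0645 0.2298]
step 3: x^-=[0.2931, 0.9541]  P^-=[0.2095 0.1213; 0.1213 0.5070]  S=[0.5205 0.0615; 0.0615 0.9350]  K=[0.3344 0.1235; -0.0564 0.5550]  nu=[-1.2736, -3.3346]  x^+=[-0.5446, -0.8248]  P^+=[0.1320 0.0561; 0.0561 0.2211]
step 4: x^-=[-0.6470, -0.8016]  P^-=[0.1902 0.1092; 0.1092 0.4968]  S=[0.5062 0.0505; 0.0505 0.9231]  K=[0.3145 0.1155; -0.0649 0.5501]  nu=[1.8826, -1.4831]  x^+=[-0.2262, -1.7395]  P^+=[0.1241 0.0525; 0.0525 0.2190]
step 5: x^-=[-0.5621, -1.4784]  P^-=[0.1828 0.1046; 0.1046 0.4936]  S=[0.5008 0.0461; 0.0461 0.9192]  K=[0.3066 0.1123; -0.0685 0.5484]  nu=[2.0421, 1.7378]  x^+=[0.2592, -0.6651]  P^+=[0.1209 0.0511; 0.0511 0.2183]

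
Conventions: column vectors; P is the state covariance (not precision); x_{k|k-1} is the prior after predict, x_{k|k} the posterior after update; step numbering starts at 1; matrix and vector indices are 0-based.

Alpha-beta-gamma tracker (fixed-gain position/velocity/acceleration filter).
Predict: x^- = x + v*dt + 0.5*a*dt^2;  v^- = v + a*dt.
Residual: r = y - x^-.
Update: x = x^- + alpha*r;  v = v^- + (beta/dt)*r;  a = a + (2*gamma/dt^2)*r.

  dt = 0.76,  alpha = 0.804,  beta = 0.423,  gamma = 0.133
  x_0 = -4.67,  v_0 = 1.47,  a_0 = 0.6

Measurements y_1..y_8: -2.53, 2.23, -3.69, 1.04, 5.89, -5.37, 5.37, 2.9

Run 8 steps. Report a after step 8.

a_post = 0.7420

step 1: x_pred=-3.3795  r=0.8495  x^+=-2.6965  v^+=2.3988  a^+=0.9912
step 2: x_pred=-0.5871  r=2.8171  x^+=1.6778  v^+=4.7201  a^+=2.2886
step 3: x_pred=5.9261  r=-9.6161  x^+=-1.8052  v^+=1.1073  a^+=-2.1399
step 4: x_pred=-1.5817  r=2.6217  x^+=0.5262  v^+=0.9402  a^+=-0.9325
step 5: x_pred=0.9714  r=4.9186  x^+=4.9260  v^+=2.9691  a^+=1.3326
step 6: x_pred=7.5673  r=-12.9373  x^+=-2.8343  v^+=-3.2188  a^+=-4.6253
step 7: x_pred=-6.6163  r=11.9863  x^+=3.0207  v^+=-0.0627  a^+=0.8947
step 8: x_pred=3.2314  r=-0.3314  x^+=2.9650  v^+=0.4328  a^+=0.7420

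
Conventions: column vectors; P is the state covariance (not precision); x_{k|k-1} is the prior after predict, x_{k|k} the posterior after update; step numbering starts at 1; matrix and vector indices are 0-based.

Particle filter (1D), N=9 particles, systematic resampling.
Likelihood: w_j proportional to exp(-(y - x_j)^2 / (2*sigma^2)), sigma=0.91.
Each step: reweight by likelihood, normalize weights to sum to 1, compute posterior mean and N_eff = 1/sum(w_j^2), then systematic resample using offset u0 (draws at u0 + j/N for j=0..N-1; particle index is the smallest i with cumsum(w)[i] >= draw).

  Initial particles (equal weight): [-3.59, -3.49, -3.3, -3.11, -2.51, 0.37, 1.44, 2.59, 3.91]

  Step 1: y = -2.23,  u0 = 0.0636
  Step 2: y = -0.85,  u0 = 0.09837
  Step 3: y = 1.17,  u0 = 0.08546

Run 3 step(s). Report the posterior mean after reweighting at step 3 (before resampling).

post_mean = -2.5170

step 1: w=[0.1165, 0.1365, 0.1783, 0.2230, 0.3395, 0.0060, 0.0001, 0.0000, 0.0000]  mean=-3.0266  Neff=4.3657  idx=[0, 1, 2, 2, 3, 3, 4, 4, 4]
step 2: w=[0.0145, 0.0201, 0.0361, 0.0361, 0.0620, 0.0620, 0.2564, 0.2564, 0.2564]  mean=-2.6768  Neff=4.8049  idx=[3, 5, 6, 6, 7, 7, 8, 8, 8]
step 3: w=[0.0029, 0.0079, 0.1413, 0.1413, 0.1413, 0.1413, 0.1413, 0.1413, 0.1413]  mean=-2.5170  Neff=7.1501  idx=[2, 3, 4, 4, 5, 6, 7, 8, 8]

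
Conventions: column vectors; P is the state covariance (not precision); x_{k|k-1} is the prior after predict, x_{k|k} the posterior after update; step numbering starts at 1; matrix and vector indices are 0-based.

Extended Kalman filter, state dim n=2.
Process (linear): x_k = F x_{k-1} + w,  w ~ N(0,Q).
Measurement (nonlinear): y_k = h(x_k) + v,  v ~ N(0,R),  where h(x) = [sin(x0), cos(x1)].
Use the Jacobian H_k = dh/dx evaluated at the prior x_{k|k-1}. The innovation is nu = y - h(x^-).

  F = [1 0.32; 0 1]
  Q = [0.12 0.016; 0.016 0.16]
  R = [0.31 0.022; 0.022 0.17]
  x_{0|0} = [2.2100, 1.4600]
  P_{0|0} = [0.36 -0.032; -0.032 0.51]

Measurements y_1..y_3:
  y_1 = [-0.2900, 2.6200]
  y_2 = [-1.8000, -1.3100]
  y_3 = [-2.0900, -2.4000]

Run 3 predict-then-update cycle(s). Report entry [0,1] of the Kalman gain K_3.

K[0,1] = 0.1160

step 1: x^-=[2.6772, 1.4600]  P^-=[0.5117 0.1472; 0.1472 0.6700]  H_jac=[-0.8941 0.0000; 0.0000 -0.9939]  S=[0.7191 0.1528; 0.1528 0.8318]  K=[-0.6232 -0.0614; -0.0134 -0.7981]  nu=[-0.7379, 2.5094]  x^+=[2.9830, -0.5328]  P^+=[0.2176 0.0243; 0.0243 0.1368]
step 2: x^-=[2.8125, -0.5328]  P^-=[0.3672 0.0841; 0.0841 0.2968]  H_jac=[-0.9463 0.0000; 0.0000 0.5079]  S=[0.6388 -0.0184; -0.0184 0.2466]  K=[-0.5401 0.1329; -0.1072 0.6034]  nu=[-2.1231, -2.1714]  x^+=[3.6707, -1.6155]  P^+=[0.1738 0.0211; 0.0211 0.1973]
step 3: x^-=[3.1538, -1.6155]  P^-=[0.3275 0.1002; 0.1002 0.3573]  H_jac=[-0.9999 0.0000; 0.0000 0.9990]  S=[0.6375 -0.0781; -0.0781 0.5266]  K=[-0.4995 0.1160; -0.0755 0.6667]  nu=[-2.0778, -2.3553]  x^+=[3.9184, -3.0288]  P^+=[0.1523 0.0087; 0.0087 0.1118]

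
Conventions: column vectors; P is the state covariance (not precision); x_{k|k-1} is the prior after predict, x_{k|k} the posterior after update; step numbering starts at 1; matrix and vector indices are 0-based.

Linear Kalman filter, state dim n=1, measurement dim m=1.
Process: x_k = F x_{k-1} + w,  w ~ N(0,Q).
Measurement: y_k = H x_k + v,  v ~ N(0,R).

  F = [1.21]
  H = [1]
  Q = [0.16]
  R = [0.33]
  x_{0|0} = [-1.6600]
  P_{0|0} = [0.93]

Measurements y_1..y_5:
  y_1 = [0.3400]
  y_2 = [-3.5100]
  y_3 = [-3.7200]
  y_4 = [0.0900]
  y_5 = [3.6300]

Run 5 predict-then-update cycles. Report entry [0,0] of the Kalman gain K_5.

K[0,0] = 0.5696

step 1: x^-=[-2.0086]  P^-=[1.5216]  S=[1.8516]  K=[0.8218]  nu=[2.3486]  x^+=[-0.0786]  P^+=[0.2712]
step 2: x^-=[-0.0951]  P^-=[0.5570]  S=[0.8870]  K=[0.6280]  nu=[-3.4149]  x^+=[-2.2396]  P^+=[0.2072]
step 3: x^-=[-2.7099]  P^-=[0.4634]  S=[0.7934]  K=[0.5841]  nu=[-1.0101]  x^+=[-3.2999]  P^+=[0.1927]
step 4: x^-=[-3.9928]  P^-=[0.4422]  S=[0.7722]  K=[0.5726]  nu=[4.0828]  x^+=[-1.6548]  P^+=[0.1890]
step 5: x^-=[-2.0023]  P^-=[0.4367]  S=[0.7667]  K=[0.5696]  nu=[5.6323]  x^+=[1.2057]  P^+=[0.1880]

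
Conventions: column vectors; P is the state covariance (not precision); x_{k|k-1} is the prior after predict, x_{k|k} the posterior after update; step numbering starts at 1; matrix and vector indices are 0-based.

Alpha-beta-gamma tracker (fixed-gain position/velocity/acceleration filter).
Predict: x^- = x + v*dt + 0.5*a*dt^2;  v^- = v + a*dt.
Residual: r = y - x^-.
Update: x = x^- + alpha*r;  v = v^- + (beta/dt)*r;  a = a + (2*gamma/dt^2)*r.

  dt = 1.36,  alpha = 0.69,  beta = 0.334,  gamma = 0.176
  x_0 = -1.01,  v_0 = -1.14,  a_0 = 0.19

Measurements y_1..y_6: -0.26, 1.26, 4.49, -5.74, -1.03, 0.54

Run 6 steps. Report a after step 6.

step 1: x_pred=-2.3847  r=2.1247  x^+=-0.9187  v^+=-0.3598  a^+=0.5944
step 2: x_pred=-0.8583  r=2.1183  x^+=0.6033  v^+=0.9688  a^+=0.9975
step 3: x_pred=2.8433  r=1.6467  x^+=3.9795  v^+=2.7298  a^+=1.3109
step 4: x_pred=8.9043  r=-14.6443  x^+=-1.2003  v^+=0.9161  a^+=-1.4761
step 5: x_pred=-1.3195  r=0.2895  x^+=-1.1197  v^+=-1.0203  a^+=-1.4210
step 6: x_pred=-3.8215  r=4.3615  x^+=-0.8121  v^+=-1.8817  a^+=-0.5910

a_post = -0.5910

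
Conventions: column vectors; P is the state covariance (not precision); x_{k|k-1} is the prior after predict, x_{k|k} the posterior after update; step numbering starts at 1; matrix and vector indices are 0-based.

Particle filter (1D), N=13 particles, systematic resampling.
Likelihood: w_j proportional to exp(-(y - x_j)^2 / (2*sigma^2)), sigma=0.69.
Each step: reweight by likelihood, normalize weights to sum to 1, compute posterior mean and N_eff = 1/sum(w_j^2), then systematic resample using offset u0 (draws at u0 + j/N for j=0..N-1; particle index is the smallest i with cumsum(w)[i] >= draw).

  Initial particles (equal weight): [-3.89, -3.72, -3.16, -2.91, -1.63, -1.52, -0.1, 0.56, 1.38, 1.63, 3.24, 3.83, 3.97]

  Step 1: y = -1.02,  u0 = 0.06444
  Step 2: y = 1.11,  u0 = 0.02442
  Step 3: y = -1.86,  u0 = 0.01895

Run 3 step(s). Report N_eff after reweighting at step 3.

N_eff = 6.7732

step 1: w=[0.0001, 0.0002, 0.0041, 0.0120, 0.3443, 0.3915, 0.2093, 0.0370, 0.0012, 0.0003, 0.0000, 0.0000, 0.0000]  mean=-1.2035  Neff=3.1533  idx=[4, 4, 4, 4, 5, 5, 5, 5, 5, 6, 6, 6, 7]
step 2: w=[0.0003, 0.0003, 0.0003, 0.0003, 0.0005, 0.0005, 0.0005, 0.0005, 0.0005, 0.1560, 0.1560, 0.1560, 0.5284]  mean=0.2434  Neff=2.8395  idx=[9, 9, 10, 10, 11, 11, 12, 12, 12, 12, 12, 12, 12]
step 3: w=[0.1566, 0.1566, 0.1566, 0.1566, 0.1566, 0.1566, 0.0086, 0.0086, 0.0086, 0.0086, 0.0086, 0.0086, 0.0086]  mean=-0.0601  Neff=6.7732  idx=[0, 0, 1, 1, 2, 2, 3, 3, 4, 4, 5, 5, 6]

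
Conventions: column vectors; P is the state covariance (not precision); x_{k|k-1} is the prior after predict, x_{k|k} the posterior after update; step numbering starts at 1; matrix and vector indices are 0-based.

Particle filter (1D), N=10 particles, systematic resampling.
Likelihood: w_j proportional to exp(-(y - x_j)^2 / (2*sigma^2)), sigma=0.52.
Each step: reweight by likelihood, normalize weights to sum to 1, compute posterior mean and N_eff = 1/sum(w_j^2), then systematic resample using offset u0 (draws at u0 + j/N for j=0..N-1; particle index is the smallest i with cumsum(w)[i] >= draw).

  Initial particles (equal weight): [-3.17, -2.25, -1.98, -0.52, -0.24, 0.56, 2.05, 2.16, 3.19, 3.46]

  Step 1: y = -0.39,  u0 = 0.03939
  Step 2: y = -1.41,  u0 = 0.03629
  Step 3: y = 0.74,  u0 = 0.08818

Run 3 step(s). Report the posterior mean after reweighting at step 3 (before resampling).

step 1: w=[0.0000, 0.0008, 0.0044, 0.4555, 0.4508, 0.0886, 0.0000, 0.0000, 0.0000, 0.0000]  mean=-0.3059  Neff=2.3893  idx=[3, 3, 3, 3, 3, 4, 4, 4, 4, 5]
step 2: w=[0.1567, 0.1567, 0.1567, 0.1567, 0.1567, 0.0539, 0.0539, 0.0539, 0.0539, 0.0005]  mean=-0.4590  Neff=7.4363  idx=[0, 0, 1, 2, 2, 3, 4, 4, 5, 7]
step 3: w=[0.0695, 0.0695, 0.0695, 0.0695, 0.0695, 0.0695, 0.0695, 0.0695, 0.2218, 0.2218]  mean=-0.3958  Neff=7.2944  idx=[1, 2, 4, 5, 7, 8, 8, 9, 9, 9]

post_mean = -0.3958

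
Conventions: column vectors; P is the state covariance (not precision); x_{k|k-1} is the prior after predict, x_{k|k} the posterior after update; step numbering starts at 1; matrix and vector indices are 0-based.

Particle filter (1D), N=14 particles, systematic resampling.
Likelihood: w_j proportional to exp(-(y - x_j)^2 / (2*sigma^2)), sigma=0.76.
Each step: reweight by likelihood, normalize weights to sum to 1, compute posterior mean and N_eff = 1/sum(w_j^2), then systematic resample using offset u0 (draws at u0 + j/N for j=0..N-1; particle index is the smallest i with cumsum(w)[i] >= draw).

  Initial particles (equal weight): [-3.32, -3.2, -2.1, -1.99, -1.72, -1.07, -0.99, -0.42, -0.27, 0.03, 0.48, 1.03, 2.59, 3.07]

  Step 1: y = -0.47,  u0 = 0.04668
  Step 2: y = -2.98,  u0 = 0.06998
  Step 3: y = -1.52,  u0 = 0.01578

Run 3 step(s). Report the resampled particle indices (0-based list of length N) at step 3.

step 1: w=[0.0002, 0.0003, 0.0186, 0.0251, 0.0480, 0.1358, 0.1468, 0.1851, 0.1792, 0.1494, 0.0849, 0.0265, 0.0001, 0.0000]  mean=-0.5172  Neff=7.1473  idx=[4, 5, 5, 6, 6, 7, 7, 7, 8, 8, 9, 9, 10, 11]
step 2: w=[0.6060, 0.1018, 0.1018, 0.0777, 0.0777, 0.0082, 0.0082, 0.0082, 0.0042, 0.0042, 0.0009, 0.0009, 0.0001, 0.0000]  mean=-1.4266  Neff=2.4984  idx=[0, 0, 0, 0, 0, 0, 0, 0, 1, 2, 2, 3, 4, 10]
step 3: w=[0.0809, 0.0809, 0.0809, 0.0809, 0.0809, 0.0809, 0.0809, 0.0809, 0.0703, 0.0703, 0.0703, 0.0657, 0.0657, 0.0105]  mean=-1.4687  Neff=13.1693  idx=[0, 1, 1, 2, 3, 4, 5, 6, 7, 8, 9, 10, 11, 12]

resampled_idx = [0, 1, 1, 2, 3, 4, 5, 6, 7, 8, 9, 10, 11, 12]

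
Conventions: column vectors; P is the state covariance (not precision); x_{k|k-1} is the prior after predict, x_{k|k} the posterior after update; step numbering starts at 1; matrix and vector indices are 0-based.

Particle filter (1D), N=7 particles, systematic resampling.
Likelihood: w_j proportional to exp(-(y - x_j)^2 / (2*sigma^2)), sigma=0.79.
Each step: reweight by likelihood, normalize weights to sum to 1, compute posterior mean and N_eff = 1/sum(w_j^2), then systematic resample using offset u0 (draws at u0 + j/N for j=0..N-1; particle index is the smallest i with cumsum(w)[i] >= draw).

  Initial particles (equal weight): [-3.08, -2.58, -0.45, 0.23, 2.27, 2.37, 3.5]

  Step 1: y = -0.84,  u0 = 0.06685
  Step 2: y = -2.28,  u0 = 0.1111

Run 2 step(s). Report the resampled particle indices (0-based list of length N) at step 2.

step 1: w=[0.0129, 0.0635, 0.6360, 0.2871, 0.0003, 0.0002, 0.0000]  mean=-0.4226  Neff=2.0362  idx=[1, 2, 2, 2, 2, 3, 3]
step 2: w=[0.7647, 0.0562, 0.0562, 0.0562, 0.0562, 0.0053, 0.0053]  mean=-2.0716  Neff=1.6738  idx=[0, 0, 0, 0, 0, 2, 4]

resampled_idx = [0, 0, 0, 0, 0, 2, 4]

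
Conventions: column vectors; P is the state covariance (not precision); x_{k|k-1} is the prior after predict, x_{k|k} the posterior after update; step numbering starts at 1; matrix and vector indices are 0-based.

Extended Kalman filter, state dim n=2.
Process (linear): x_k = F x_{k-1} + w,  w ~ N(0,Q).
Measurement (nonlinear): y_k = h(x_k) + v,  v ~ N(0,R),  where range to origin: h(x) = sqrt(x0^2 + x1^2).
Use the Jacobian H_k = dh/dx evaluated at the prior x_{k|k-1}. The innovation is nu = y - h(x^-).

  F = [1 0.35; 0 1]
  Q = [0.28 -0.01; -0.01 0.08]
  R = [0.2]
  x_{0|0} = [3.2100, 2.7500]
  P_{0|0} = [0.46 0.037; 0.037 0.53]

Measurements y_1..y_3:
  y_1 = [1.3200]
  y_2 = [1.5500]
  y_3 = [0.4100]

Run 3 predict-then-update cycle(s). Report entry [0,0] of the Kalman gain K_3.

step 1: x^-=[4.1725, 2.7500]  P^-=[0.8308 0.2125; 0.2125 0.6100]  H_jac=[0.8350 0.5503]  S=[1.1592]  K=[0.6993; 0.4426]  nu=[-3.6772]  x^+=[1.6010, 1.1223]  P^+=[0.2639 -0.1463; -0.1463 0.3829]
step 2: x^-=[1.9938, 1.1223]  P^-=[0.4884 -0.0223; -0.0223 0.4629]  H_jac=[0.8714 0.4905]  S=[0.6632]  K=[0.6253; 0.3130]  nu=[-0.7380]  x^+=[1.5324, 0.8913]  P^+=[0.2291 -0.1521; -0.1521 0.3979]
step 3: x^-=[1.8443, 0.8913]  P^-=[0.4514 -0.0229; -0.0229 0.4779]  H_jac=[0.9004 0.4351]  S=[0.6385]  K=[0.6209; 0.2934]  nu=[-1.6384]  x^+=[0.8270, 0.4105]  P^+=[0.2052 -0.1392; -0.1392 0.4229]

K[0,0] = 0.6209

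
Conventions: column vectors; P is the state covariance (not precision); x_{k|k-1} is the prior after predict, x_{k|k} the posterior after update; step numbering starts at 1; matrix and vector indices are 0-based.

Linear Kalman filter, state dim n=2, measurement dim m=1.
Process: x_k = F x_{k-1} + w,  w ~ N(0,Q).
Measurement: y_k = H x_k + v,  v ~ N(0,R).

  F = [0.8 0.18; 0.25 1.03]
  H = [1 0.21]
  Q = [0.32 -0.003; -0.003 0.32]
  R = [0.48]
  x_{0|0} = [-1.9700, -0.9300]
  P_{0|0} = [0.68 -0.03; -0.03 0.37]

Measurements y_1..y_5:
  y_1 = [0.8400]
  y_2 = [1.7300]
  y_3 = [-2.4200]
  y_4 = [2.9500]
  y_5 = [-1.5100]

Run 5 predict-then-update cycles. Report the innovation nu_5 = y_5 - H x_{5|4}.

step 1: x^-=[-1.7434, -1.4504]  P^-=[0.7585 0.1755; 0.1755 0.7396]  S=[1.3449]  K=[0.5914; 0.2460]  nu=[2.8880]  x^+=[-0.0354, -0.7400]  P^+=[0.2881 -0.0201; -0.0201 0.6582]
step 2: x^-=[-0.1615, -0.7710]  P^-=[0.5199 0.1591; 0.1591 1.0259]  S=[1.1120]  K=[0.4976; 0.3369]  nu=[2.0534]  x^+=[0.8603, -0.0793]  P^+=[0.2446 -0.0272; -0.0272 0.8997]
step 3: x^-=[0.6740, 0.1334]  P^-=[0.4978 0.1890; 0.1890 1.2758]  S=[1.1135]  K=[0.4827; 0.4104]  nu=[-3.1220]  x^+=[-0.8331, -1.1478]  P^+=[0.2383 -0.0315; -0.0315 1.0882]
step 4: x^-=[-0.8731, -1.3905]  P^-=[0.4987 0.2190; 0.2190 1.4732]  S=[1.1357]  K=[0.4796; 0.4653]  nu=[4.1151]  x^+=[1.1006, 0.5241]  P^+=[0.2375 -0.0344; -0.0344 1.2273]
step 5: x^-=[0.9748, 0.8150]  P^-=[0.5018 0.2421; 0.2421 1.6192]  S=[1.1549]  K=[0.4785; 0.5041]  nu=[-2.6560]  x^+=[-0.2961, -0.5238]  P^+=[0.2374 -0.0365; -0.0365 1.3257]

innov = [-2.6560]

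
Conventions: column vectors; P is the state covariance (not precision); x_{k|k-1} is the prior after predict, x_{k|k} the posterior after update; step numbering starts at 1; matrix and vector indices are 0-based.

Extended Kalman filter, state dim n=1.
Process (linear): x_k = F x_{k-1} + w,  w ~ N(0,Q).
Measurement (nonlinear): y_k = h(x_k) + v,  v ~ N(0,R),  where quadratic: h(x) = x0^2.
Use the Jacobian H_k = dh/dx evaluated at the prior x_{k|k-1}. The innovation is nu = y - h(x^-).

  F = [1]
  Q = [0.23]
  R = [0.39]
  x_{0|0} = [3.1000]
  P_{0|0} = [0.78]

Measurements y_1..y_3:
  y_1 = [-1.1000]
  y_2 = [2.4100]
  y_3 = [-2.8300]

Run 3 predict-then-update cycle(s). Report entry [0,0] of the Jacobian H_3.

H_jac[0,0] = 3.0640

step 1: x^-=[3.1000]  P^-=[1.0100]  H_jac=[6.2000]  S=[39.2144]  K=[0.1597]  nu=[-10.7100]  x^+=[1.3898]  P^+=[0.0100]
step 2: x^-=[1.3898]  P^-=[0.2400]  H_jac=[2.7795]  S=[2.2445]  K=[0.2973]  nu=[0.4786]  x^+=[1.5320]  P^+=[0.0417]
step 3: x^-=[1.5320]  P^-=[0.2717]  H_jac=[3.0640]  S=[2.9409]  K=[0.2831]  nu=[-5.1771]  x^+=[0.0665]  P^+=[0.0360]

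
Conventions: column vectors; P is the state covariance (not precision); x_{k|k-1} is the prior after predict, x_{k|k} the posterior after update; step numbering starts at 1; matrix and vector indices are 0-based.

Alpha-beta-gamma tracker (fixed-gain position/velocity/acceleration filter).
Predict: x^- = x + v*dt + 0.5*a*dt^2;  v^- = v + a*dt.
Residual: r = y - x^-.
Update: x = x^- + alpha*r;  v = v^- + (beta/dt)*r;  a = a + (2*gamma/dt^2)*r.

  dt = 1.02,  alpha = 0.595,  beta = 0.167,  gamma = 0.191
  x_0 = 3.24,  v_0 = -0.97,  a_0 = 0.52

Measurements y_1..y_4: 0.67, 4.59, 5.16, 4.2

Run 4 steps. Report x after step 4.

step 1: x_pred=2.5211  r=-1.8511  x^+=1.4197  v^+=-0.7427  a^+=-0.1597
step 2: x_pred=0.5791  r=4.0109  x^+=2.9656  v^+=-0.2488  a^+=1.3130
step 3: x_pred=3.3948  r=1.7652  x^+=4.4451  v^+=1.3794  a^+=1.9611
step 4: x_pred=6.8723  r=-2.6723  x^+=5.2823  v^+=2.9423  a^+=0.9800

x_post = 5.2823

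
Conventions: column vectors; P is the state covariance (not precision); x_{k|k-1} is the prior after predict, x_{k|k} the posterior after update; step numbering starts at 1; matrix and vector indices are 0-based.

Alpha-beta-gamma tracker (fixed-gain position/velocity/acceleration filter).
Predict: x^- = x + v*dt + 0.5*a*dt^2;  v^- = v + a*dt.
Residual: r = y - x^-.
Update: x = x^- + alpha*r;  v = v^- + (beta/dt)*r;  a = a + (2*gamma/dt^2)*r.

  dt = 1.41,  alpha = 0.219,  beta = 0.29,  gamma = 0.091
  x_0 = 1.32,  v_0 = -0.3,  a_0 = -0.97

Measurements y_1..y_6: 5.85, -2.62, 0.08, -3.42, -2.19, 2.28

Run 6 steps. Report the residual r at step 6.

resid = 9.9969

step 1: x_pred=-0.0672  r=5.9172  x^+=1.2286  v^+=-0.4507  a^+=-0.4283
step 2: x_pred=0.1674  r=-2.7874  x^+=-0.4430  v^+=-1.6279  a^+=-0.6835
step 3: x_pred=-3.4178  r=3.4978  x^+=-2.6518  v^+=-1.8722  a^+=-0.3633
step 4: x_pred=-5.6527  r=2.2327  x^+=-5.1637  v^+=-1.9252  a^+=-0.1589
step 5: x_pred=-8.0362  r=5.8462  x^+=-6.7559  v^+=-0.9468  a^+=0.3763
step 6: x_pred=-7.7169  r=9.9969  x^+=-5.5276  v^+=1.6398  a^+=1.2915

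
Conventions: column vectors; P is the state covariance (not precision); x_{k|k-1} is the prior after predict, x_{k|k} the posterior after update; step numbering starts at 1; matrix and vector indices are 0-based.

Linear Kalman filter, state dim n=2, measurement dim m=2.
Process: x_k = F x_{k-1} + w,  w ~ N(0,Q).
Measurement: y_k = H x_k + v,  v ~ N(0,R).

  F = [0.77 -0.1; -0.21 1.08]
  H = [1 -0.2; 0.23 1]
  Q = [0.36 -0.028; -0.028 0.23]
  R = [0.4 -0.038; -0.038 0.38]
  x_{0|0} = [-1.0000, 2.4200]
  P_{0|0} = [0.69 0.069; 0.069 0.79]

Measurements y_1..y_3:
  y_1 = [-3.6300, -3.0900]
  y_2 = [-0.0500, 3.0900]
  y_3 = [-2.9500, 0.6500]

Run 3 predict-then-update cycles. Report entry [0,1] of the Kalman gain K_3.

K[0,1] = 0.0831

step 1: x^-=[-1.0120, 2.8236]  P^-=[0.7664 -0.1661; -0.1661 1.1506]  S=[1.2788 -0.2503; -0.2503 1.4947]  K=[0.6478 0.1153; -0.1697 0.7158]  nu=[-2.0533, -5.6808]  x^+=[-2.9971, -0.8942]  P^+=[0.2472 -0.0377; -0.0377 0.2871]
step 2: x^-=[-2.2184, -0.3363]  P^-=[0.5152 -0.1311; -0.1311 0.5929]  S=[0.9914 -0.1631; -0.1631 0.9398]  K=[0.5600 0.0838; -0.1578 0.5714]  nu=[2.1011, 3.9366]  x^+=[-0.7120, 1.5812]  P^+=[0.2131 -0.0384; -0.0384 0.2320]
step 3: x^-=[-0.7063, 1.8573]  P^-=[0.4946 -0.1203; -0.1203 0.5274]  S=[0.9638 -0.1445; -0.1445 0.8782]  K=[0.5506 0.0831; -0.1527 0.5439]  nu=[-1.8722, -1.0448]  x^+=[-1.8240, 1.5749]  P^+=[0.2096 -0.0375; -0.0375 0.2211]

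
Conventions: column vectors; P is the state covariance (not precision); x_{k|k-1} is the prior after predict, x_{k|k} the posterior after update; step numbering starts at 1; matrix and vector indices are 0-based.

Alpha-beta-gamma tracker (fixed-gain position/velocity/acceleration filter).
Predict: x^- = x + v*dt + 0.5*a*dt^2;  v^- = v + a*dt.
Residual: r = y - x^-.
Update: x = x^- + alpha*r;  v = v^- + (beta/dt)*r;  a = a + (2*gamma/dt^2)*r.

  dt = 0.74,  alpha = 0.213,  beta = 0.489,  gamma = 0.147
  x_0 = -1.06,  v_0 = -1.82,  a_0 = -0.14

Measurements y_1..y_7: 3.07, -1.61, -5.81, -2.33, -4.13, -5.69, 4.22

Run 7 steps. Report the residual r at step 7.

resid = 16.5814

step 1: x_pred=-2.4451  r=5.5151  x^+=-1.2704  v^+=1.7209  a^+=2.8210
step 2: x_pred=0.7754  r=-2.3854  x^+=0.2673  v^+=2.2321  a^+=1.5403
step 3: x_pred=2.3408  r=-8.1508  x^+=0.6047  v^+=-2.0142  a^+=-2.8358
step 4: x_pred=-1.6623  r=-0.6677  x^+=-1.8045  v^+=-4.5539  a^+=-3.1943
step 5: x_pred=-6.0490  r=1.9190  x^+=-5.6403  v^+=-5.6496  a^+=-2.1640
step 6: x_pred=-10.4134  r=4.7234  x^+=-9.4074  v^+=-4.1296  a^+=0.3720
step 7: x_pred=-12.3614  r=16.5814  x^+=-8.8296  v^+=7.1028  a^+=9.2744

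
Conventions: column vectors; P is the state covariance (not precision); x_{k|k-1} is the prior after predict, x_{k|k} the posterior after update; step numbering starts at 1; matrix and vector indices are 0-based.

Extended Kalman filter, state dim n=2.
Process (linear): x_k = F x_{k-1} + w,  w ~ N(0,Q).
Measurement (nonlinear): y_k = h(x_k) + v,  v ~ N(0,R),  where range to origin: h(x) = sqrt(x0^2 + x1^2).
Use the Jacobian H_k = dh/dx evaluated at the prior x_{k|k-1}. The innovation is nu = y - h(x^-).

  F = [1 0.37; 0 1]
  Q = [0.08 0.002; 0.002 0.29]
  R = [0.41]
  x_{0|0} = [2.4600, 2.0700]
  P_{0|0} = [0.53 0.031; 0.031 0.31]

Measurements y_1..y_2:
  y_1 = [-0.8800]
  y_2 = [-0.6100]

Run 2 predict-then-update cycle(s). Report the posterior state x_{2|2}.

x_post = [0.1499, -0.2225]

step 1: x^-=[3.2259, 2.0700]  P^-=[0.6754 0.1477; 0.1477 0.6000]  H_jac=[0.8416 0.5401]  S=[1.1977]  K=[0.5412; 0.3743]  nu=[-4.7129]  x^+=[0.6752, 0.3057]  P^+=[0.3246 -0.0949; -0.0949 0.4322]
step 2: x^-=[0.7883, 0.3057]  P^-=[0.3935 0.0670; 0.0670 0.7222]  H_jac=[0.9323 0.3616]  S=[0.8916]  K=[0.4386; 0.3629]  nu=[-1.4555]  x^+=[0.1499, -0.2225]  P^+=[0.2220 -0.0750; -0.0750 0.6048]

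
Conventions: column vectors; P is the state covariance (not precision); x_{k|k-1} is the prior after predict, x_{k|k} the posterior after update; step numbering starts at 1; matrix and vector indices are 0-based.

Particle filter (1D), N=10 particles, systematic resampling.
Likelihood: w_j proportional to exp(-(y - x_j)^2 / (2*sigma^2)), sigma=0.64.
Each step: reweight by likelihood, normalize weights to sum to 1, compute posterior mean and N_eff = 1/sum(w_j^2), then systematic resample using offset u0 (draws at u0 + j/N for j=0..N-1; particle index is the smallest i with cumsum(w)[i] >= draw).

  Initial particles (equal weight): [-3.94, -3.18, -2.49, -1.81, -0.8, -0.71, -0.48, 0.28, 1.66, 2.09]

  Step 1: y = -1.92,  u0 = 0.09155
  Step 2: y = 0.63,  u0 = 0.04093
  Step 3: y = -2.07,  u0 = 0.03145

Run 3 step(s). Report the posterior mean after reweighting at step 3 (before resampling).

step 1: w=[0.0030, 0.0633, 0.2957, 0.4332, 0.0951, 0.0736, 0.0350, 0.0012, 0.0000, 0.0000]  mean=-1.8782  Neff=3.3927  idx=[2, 2, 2, 3, 3, 3, 3, 3, 5, 6]
step 2: w=[0.0000, 0.0000, 0.0000, 0.0021, 0.0021, 0.0021, 0.0021, 0.0021, 0.3310, 0.6586]  mean=-0.5700  Neff=1.8405  idx=[8, 8, 8, 8, 9, 9, 9, 9, 9, 9]
step 3: w=[0.1510, 0.1510, 0.1510, 0.1510, 0.0660, 0.0660, 0.0660, 0.0660, 0.0660, 0.0660]  mean=-0.6190  Neff=8.5204  idx=[0, 0, 1, 2, 2, 3, 4, 5, 7, 8]

post_mean = -0.6190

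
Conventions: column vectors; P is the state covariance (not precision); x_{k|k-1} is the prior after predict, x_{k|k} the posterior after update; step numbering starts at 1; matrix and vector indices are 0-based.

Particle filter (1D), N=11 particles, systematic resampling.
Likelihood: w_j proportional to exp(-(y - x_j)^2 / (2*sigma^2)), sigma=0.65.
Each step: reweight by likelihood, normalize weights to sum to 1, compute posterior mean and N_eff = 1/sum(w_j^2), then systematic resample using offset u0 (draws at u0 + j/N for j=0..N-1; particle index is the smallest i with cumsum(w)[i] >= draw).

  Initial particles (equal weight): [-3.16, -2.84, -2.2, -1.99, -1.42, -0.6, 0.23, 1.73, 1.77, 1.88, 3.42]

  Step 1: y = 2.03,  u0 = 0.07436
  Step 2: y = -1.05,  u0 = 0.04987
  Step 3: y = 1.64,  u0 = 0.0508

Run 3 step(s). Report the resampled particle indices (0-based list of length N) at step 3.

step 1: w=[0.0000, 0.0000, 0.0000, 0.0000, 0.0000, 0.0001, 0.0074, 0.3079, 0.3162, 0.3335, 0.0348]  mean=1.8402  Neff=3.2538  idx=[7, 7, 7, 8, 8, 8, 8, 9, 9, 9, 10]
step 2: w=[0.1397, 0.1397, 0.1397, 0.1072, 0.1072, 0.1072, 0.1072, 0.0507, 0.0507, 0.0507, 0.0000]  mean=1.7700  Neff=8.9103  idx=[0, 1, 1, 2, 2, 3, 4, 5, 6, 7, 9]
step 3: w=[0.0922, 0.0922, 0.0922, 0.0922, 0.0922, 0.0913, 0.0913, 0.0913, 0.0913, 0.0870, 0.0870]  mean=1.7707  Neff=10.9952  idx=[0, 1, 2, 3, 4, 5, 6, 7, 8, 9, 10]

resampled_idx = [0, 1, 2, 3, 4, 5, 6, 7, 8, 9, 10]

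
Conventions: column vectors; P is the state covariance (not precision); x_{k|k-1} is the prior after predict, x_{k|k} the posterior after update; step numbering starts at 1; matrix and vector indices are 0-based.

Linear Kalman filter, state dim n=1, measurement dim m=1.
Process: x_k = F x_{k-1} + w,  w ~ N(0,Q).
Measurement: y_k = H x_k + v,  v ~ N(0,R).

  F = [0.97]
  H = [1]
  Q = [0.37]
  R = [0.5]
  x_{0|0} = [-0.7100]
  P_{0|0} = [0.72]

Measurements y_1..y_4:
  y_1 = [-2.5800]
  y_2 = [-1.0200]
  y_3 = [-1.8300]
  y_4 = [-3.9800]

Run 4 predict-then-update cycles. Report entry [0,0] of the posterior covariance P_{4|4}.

P_post[0,0] = 0.2797

step 1: x^-=[-0.6887]  P^-=[1.0474]  S=[1.5474]  K=[0.6769]  nu=[-1.8913]  x^+=[-1.9689]  P^+=[0.3384]
step 2: x^-=[-1.9098]  P^-=[0.6884]  S=[1.1884]  K=[0.5793]  nu=[0.8898]  x^+=[-1.3944]  P^+=[0.2896]
step 3: x^-=[-1.3525]  P^-=[0.6425]  S=[1.1425]  K=[0.5624]  nu=[-0.4775]  x^+=[-1.6210]  P^+=[0.2812]
step 4: x^-=[-1.5724]  P^-=[0.6346]  S=[1.1346]  K=[0.5593]  nu=[-2.4076]  x^+=[-2.9190]  P^+=[0.2797]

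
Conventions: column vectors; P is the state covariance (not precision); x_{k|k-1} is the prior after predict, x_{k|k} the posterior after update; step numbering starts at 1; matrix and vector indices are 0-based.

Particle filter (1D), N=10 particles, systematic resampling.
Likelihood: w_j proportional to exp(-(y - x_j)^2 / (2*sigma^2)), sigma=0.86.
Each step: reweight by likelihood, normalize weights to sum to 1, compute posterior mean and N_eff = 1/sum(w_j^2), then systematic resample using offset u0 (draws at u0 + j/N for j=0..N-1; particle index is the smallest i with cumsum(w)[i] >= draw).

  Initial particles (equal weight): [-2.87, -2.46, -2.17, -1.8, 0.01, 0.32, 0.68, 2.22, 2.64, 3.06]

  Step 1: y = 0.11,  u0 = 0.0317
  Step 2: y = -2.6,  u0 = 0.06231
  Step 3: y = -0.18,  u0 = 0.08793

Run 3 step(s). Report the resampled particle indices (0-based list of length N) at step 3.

resampled_idx = [1, 2, 4, 5, 7, 8, 9, 9, 9, 9]

step 1: w=[0.0008, 0.0039, 0.0101, 0.0287, 0.3355, 0.3278, 0.2712, 0.0167, 0.0045, 0.0009]  mean=0.2589  Neff=3.3921  idx=[3, 4, 4, 4, 5, 5, 5, 6, 6, 6]
step 2: w=[0.9399, 0.0145, 0.0145, 0.0145, 0.0045, 0.0045, 0.0045, 0.0010, 0.0010, 0.0010]  mean=-1.6850  Neff=1.1311  idx=[0, 0, 0, 0, 0, 0, 0, 0, 0, 2]
step 3: w=[0.0678, 0.0678, 0.0678, 0.0678, 0.0678, 0.0678, 0.0678, 0.0678, 0.0678, 0.3900]  mean=-1.0941  Neff=5.1699  idx=[1, 2, 4, 5, 7, 8, 9, 9, 9, 9]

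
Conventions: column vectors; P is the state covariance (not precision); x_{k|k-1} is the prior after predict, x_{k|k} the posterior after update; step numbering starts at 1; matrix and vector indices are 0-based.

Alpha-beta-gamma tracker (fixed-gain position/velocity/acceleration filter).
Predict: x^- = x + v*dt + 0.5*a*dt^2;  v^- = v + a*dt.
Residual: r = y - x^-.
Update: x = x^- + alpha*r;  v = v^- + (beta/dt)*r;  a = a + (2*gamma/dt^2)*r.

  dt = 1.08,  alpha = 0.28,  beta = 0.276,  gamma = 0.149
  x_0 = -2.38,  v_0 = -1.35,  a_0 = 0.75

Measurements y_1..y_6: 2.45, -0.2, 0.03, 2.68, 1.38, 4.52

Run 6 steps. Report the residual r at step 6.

resid = -1.9777

step 1: x_pred=-3.4006  r=5.8506  x^+=-1.7624  v^+=0.9552  a^+=2.2448
step 2: x_pred=0.5783  r=-0.7783  x^+=0.3604  v^+=3.1806  a^+=2.0459
step 3: x_pred=4.9886  r=-4.9586  x^+=3.6002  v^+=4.1230  a^+=0.7791
step 4: x_pred=8.5074  r=-5.8274  x^+=6.8757  v^+=3.4752  a^+=-0.7097
step 5: x_pred=10.2149  r=-8.8349  x^+=7.7412  v^+=0.4508  a^+=-2.9670
step 6: x_pred=6.4977  r=-1.9777  x^+=5.9439  v^+=-3.2589  a^+=-3.4722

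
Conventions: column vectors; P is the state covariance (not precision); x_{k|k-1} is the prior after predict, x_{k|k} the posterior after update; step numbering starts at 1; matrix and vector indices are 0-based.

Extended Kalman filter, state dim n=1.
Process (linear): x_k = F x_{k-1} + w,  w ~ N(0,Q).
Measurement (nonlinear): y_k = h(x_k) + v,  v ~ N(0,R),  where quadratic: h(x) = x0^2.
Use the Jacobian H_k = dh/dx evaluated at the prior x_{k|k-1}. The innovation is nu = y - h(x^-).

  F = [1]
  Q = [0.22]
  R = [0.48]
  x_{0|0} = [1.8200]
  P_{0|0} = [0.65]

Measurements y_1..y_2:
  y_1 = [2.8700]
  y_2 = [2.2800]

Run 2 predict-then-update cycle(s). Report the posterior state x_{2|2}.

x_post = [1.5464]

step 1: x^-=[1.8200]  P^-=[0.8700]  H_jac=[3.6400]  S=[12.0072]  K=[0.2637]  nu=[-0.4424]  x^+=[1.7033]  P^+=[0.0348]
step 2: x^-=[1.7033]  P^-=[0.2548]  H_jac=[3.4066]  S=[3.4368]  K=[0.2525]  nu=[-0.6213]  x^+=[1.5464]  P^+=[0.0356]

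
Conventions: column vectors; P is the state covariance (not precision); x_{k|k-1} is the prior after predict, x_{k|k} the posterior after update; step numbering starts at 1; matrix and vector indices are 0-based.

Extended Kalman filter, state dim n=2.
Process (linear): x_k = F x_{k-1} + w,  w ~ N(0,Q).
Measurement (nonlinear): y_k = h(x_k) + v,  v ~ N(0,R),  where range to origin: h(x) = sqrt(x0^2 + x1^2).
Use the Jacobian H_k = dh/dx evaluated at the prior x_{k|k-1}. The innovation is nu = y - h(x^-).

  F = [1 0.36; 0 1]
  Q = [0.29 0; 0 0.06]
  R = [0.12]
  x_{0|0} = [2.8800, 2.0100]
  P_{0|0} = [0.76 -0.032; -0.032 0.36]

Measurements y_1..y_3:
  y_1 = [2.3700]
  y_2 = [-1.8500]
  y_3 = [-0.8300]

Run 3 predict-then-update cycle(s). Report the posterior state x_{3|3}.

x_post = [0.4627, -0.0149]

step 1: x^-=[3.6036, 2.0100]  P^-=[1.0736 0.0976; 0.0976 0.4200]  H_jac=[0.8733 0.4871]  S=[1.1216]  K=[0.8784; 0.2584]  nu=[-1.7563]  x^+=[2.0609, 1.5562]  P^+=[0.2083 -0.1570; -0.1570 0.3451]
step 2: x^-=[2.6211, 1.5562]  P^-=[0.4300 -0.0327; -0.0327 0.4051]  H_jac=[0.8599 0.5105]  S=[0.5147]  K=[0.6858; 0.3471]  nu=[-4.8983]  x^+=[-0.7380, -0.1439]  P^+=[0.1879 -0.1553; -0.1553 0.3431]
step 3: x^-=[-0.7898, -0.1439]  P^-=[0.4106 -0.0317; -0.0317 0.4031]  H_jac=[-0.9838 -0.1793]  S=[0.5191]  K=[-0.7671; -0.0790]  nu=[-1.6328]  x^+=[0.4627, -0.0149]  P^+=[0.1051 -0.0632; -0.0632 0.3999]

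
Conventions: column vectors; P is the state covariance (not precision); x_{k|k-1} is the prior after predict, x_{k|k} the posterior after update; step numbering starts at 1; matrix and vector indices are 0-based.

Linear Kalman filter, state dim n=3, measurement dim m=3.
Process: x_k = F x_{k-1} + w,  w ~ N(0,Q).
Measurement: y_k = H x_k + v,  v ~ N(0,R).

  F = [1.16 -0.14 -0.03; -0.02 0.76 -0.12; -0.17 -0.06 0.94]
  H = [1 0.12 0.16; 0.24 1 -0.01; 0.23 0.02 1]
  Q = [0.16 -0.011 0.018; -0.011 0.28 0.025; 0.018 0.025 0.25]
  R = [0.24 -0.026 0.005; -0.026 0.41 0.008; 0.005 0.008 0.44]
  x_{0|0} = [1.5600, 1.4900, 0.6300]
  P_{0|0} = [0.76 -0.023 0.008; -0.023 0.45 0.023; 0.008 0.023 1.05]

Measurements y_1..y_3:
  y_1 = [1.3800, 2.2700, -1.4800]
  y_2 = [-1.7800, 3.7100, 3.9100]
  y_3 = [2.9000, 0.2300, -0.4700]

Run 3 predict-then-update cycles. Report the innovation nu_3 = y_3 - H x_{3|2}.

innov = [4.0105, -1.1892, -1.6590]

step 1: x^-=[1.5821, 1.0256, 0.2376]  P^-=[1.1995 -0.0943 -0.1509; -0.0943 0.5519 -0.0918; -0.1509 -0.0918 1.1957]  S=[1.4036 0.2103 0.3013; 0.2103 0.9884 -0.0765; 0.3013 -0.0765 1.6255]  K=[0.8449 0.0114 -0.0803; -0.1107 0.5587 -0.0162; -0.1280 -0.0576 0.7342]  nu=[-0.3632, 0.8671, -2.1020]  x^+=[1.4540, 1.5843, -1.3090]  P^+=[0.2237 -0.0724 -0.0810; -0.0724 0.2493 0.0085; -0.0810 0.0085 0.3404]
step 2: x^-=[1.5041, 1.3321, -1.5727]  P^-=[0.4955 -0.0944 -0.1202; -0.0944 0.4292 -0.0088; -0.1202 -0.0088 0.5816]  S=[0.6951 0.0416 0.0829; 0.0416 0.8233 -0.0214; 0.0829 -0.0214 0.9915]  K=[0.6769 -0.0046 -0.0649; -0.0931 0.4986 -0.0035; -0.1061 -0.0327 0.5667]  nu=[-3.1923, 2.0012, 5.1101]  x^+=[-0.9973, 2.6090, 1.5967]  P^+=[0.1804 -0.0640 -0.0654; -0.0640 0.2223 0.0122; -0.0654 0.0122 0.2634]
step 3: x^-=[-1.5700, 1.8111, 1.5139]  P^-=[0.4327 -0.0855 -0.0934; -0.0855 0.4117 0.0027; -0.0934 0.0027 0.5069]  S=[0.6413 0.0363 0.0860; 0.0363 0.8060 -0.0045; 0.0860 -0.0045 0.9263]  K=[0.6431 -0.0053 -0.0550; -0.0833 0.4890 0.0007; -0.0887 -0.0238 0.5322]  nu=[4.0105, -1.1892, -1.6590]  x^+=[1.1067, 0.8943, 0.3033]  P^+=[0.1710 -0.0610 -0.0591; -0.0610 0.2174 0.0135; -0.0591 0.0135 0.2469]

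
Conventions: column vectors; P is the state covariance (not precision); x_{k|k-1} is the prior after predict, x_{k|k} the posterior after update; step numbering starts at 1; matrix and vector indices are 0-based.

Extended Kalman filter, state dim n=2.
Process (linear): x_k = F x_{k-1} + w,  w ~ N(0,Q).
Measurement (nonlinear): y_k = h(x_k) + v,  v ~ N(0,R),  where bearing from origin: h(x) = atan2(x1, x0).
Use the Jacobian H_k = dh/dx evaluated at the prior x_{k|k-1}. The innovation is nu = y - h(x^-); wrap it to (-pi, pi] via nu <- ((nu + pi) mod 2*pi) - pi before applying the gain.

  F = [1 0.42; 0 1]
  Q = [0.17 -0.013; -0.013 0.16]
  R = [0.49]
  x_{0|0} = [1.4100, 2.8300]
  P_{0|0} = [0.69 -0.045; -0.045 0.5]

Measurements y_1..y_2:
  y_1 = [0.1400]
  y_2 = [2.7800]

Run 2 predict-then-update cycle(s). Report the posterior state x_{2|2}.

x_post = [3.5919, 3.0856]

step 1: x^-=[2.5986, 2.8300]  P^-=[0.9104 0.1520; 0.1520 0.6600]  H_jac=[-0.1917 0.1760]  S=[0.5337]  K=[-0.2769; 0.1631]  nu=[-0.6880]  x^+=[2.7891, 2.7178]  P^+=[0.8695 0.1761; 0.1761 0.6458]
step 2: x^-=[3.9306, 2.7178]  P^-=[1.3013 0.4343; 0.4343 0.8058]  H_jac=[-0.1190 0.1721]  S=[0.5145]  K=[-0.1557; 0.1691]  nu=[2.1750]  x^+=[3.5919, 3.0856]  P^+=[1.2888 0.4479; 0.4479 0.7911]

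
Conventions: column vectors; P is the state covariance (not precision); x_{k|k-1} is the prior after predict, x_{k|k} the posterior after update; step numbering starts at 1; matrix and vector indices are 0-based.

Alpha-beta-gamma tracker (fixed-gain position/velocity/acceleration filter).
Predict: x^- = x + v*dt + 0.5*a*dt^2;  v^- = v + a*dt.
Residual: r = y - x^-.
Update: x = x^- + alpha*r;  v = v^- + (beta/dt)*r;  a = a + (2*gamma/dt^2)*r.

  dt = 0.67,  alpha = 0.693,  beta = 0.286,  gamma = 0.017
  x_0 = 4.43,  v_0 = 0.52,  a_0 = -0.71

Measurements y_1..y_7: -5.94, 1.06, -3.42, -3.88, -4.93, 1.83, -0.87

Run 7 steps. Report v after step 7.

v_post = 0.5001

step 1: x_pred=4.6190  r=-10.5590  x^+=-2.6984  v^+=-4.4630  a^+=-1.5097
step 2: x_pred=-6.0274  r=7.0874  x^+=-1.1158  v^+=-2.4491  a^+=-0.9729
step 3: x_pred=-2.9751  r=-0.4449  x^+=-3.2834  v^+=-3.2909  a^+=-1.0066
step 4: x_pred=-5.7143  r=1.8343  x^+=-4.4431  v^+=-3.1824  a^+=-0.8677
step 5: x_pred=-6.7701  r=1.8401  x^+=-5.4949  v^+=-2.9783  a^+=-0.7283
step 6: x_pred=-7.6538  r=9.4838  x^+=-1.0815  v^+=0.5821  a^+=-0.0100
step 7: x_pred=-0.6938  r=-0.1762  x^+=-0.8159  v^+=0.5001  a^+=-0.0234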